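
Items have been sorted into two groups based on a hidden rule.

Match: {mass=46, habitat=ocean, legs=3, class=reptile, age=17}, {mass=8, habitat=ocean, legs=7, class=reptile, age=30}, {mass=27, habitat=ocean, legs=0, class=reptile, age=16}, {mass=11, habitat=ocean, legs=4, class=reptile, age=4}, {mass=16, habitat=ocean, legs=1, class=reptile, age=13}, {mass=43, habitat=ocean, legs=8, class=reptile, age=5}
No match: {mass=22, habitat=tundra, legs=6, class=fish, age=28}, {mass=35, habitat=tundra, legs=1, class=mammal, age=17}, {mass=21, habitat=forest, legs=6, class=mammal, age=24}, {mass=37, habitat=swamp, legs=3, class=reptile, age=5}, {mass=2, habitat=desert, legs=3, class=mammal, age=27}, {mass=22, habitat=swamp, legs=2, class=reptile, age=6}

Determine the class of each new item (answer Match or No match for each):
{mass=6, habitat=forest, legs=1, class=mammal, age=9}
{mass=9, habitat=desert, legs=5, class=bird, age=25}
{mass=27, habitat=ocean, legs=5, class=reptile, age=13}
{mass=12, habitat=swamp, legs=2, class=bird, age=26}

The common property of the 'Match' items is: habitat is ocean. No 'No match' item has it.
{mass=6, habitat=forest, legs=1, class=mammal, age=9}: No match (habitat is forest). {mass=9, habitat=desert, legs=5, class=bird, age=25}: No match (habitat is desert). {mass=27, habitat=ocean, legs=5, class=reptile, age=13}: Match (habitat is ocean). {mass=12, habitat=swamp, legs=2, class=bird, age=26}: No match (habitat is swamp).

No match, No match, Match, No match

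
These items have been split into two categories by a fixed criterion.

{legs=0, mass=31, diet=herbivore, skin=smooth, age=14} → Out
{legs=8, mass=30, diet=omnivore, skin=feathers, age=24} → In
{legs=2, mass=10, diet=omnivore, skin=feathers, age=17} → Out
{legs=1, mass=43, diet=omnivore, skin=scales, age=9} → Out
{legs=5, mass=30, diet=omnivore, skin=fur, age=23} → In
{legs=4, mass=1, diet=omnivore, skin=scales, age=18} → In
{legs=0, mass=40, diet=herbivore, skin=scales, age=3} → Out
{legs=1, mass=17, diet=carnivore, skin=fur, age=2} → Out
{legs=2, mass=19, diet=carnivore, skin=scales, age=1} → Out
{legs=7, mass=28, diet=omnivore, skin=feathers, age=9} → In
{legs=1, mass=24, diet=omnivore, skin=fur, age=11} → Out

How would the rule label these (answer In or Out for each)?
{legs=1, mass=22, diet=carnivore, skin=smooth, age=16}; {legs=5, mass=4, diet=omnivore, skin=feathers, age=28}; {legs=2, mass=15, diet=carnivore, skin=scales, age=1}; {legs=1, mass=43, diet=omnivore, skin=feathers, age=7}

The rule appears to be: legs ≥ 4.
{legs=1, mass=22, diet=carnivore, skin=smooth, age=16} → legs = 1 → Out.
{legs=5, mass=4, diet=omnivore, skin=feathers, age=28} → legs = 5 → In.
{legs=2, mass=15, diet=carnivore, skin=scales, age=1} → legs = 2 → Out.
{legs=1, mass=43, diet=omnivore, skin=feathers, age=7} → legs = 1 → Out.

Out, In, Out, Out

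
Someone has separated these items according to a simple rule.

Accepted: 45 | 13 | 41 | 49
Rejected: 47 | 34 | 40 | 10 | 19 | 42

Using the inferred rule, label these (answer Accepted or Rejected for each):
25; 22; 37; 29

Rule: ≡ 1 (mod 4). This holds for each 'Accepted' example and fails for each 'Rejected' one.
25 — 25 mod 4 = 1, hence Accepted. 22 — 22 mod 4 = 2, hence Rejected. 37 — 37 mod 4 = 1, hence Accepted. 29 — 29 mod 4 = 1, hence Accepted.

Accepted, Rejected, Accepted, Accepted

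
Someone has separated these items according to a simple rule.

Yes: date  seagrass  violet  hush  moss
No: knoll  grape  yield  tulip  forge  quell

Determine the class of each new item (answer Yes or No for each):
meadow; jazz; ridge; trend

A rule that fits every label: even length — true of each 'Yes' example, false of each 'No' one.

Yes, Yes, No, No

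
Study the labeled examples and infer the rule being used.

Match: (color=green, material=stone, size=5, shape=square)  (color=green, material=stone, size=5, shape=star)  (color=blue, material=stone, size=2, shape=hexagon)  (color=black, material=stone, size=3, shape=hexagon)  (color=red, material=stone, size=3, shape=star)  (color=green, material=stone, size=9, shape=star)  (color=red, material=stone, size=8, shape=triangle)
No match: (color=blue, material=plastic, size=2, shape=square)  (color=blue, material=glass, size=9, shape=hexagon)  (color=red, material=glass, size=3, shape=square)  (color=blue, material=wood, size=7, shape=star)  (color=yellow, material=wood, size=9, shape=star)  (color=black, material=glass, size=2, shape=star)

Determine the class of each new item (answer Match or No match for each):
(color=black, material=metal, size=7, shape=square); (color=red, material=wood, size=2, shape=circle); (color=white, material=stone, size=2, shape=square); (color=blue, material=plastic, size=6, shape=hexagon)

The distinguishing property — material is stone — holds for all the 'Match' cases and none of the 'No match' cases.
(color=black, material=metal, size=7, shape=square): material is metal — lacks this property, so No match.
(color=red, material=wood, size=2, shape=circle): material is wood — lacks this property, so No match.
(color=white, material=stone, size=2, shape=square): material is stone — fits, so Match.
(color=blue, material=plastic, size=6, shape=hexagon): material is plastic — lacks this property, so No match.

No match, No match, Match, No match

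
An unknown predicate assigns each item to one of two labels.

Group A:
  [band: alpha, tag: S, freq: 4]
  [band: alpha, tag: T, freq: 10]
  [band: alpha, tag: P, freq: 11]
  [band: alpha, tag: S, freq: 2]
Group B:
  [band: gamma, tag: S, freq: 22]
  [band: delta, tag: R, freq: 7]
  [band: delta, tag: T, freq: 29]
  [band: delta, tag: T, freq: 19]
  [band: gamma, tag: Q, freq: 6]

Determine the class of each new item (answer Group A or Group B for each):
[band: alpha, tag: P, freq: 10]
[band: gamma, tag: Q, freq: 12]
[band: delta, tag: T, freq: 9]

Group A, Group B, Group B

The common property of the 'Group A' items is: band is alpha. No 'Group B' item has it.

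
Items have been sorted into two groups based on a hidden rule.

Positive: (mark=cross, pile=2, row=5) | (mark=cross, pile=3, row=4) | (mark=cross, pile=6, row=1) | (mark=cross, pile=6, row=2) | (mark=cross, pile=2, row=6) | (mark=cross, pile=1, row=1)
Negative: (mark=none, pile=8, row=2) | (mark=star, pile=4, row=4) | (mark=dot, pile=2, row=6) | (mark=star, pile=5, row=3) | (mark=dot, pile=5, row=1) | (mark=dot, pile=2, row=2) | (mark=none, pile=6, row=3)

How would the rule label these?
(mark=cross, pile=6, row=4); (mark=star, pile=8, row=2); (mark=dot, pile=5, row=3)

Every 'Positive' example satisfies: mark is cross. None of the 'Negative' examples do.
(mark=cross, pile=6, row=4): mark is cross — matches, so Positive. (mark=star, pile=8, row=2): mark is star — lacks this property, so Negative. (mark=dot, pile=5, row=3): mark is dot — lacks this property, so Negative.

Positive, Negative, Negative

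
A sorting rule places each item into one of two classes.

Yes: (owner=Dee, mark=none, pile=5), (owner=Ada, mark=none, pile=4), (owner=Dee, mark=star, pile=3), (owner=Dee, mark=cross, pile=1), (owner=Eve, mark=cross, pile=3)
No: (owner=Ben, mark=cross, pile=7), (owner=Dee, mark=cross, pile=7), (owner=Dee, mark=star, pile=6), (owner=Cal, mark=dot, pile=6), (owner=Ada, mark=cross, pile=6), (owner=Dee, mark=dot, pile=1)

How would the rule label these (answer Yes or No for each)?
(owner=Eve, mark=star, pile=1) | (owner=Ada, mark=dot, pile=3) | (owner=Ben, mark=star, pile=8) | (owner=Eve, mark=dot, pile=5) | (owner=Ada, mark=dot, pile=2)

The rule appears to be: mark is not dot AND pile ≤ 5.
(owner=Eve, mark=star, pile=1) → mark is star, pile = 1 → Yes. (owner=Ada, mark=dot, pile=3) → mark is dot, pile = 3 → No. (owner=Ben, mark=star, pile=8) → mark is star, pile = 8 → No. (owner=Eve, mark=dot, pile=5) → mark is dot, pile = 5 → No. (owner=Ada, mark=dot, pile=2) → mark is dot, pile = 2 → No.

Yes, No, No, No, No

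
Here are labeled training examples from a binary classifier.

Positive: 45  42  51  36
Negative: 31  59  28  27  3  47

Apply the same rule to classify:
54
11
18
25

The common property of the 'Positive' items is: multiple of 3 AND at least 28. No 'Negative' item has it.

Positive, Negative, Negative, Negative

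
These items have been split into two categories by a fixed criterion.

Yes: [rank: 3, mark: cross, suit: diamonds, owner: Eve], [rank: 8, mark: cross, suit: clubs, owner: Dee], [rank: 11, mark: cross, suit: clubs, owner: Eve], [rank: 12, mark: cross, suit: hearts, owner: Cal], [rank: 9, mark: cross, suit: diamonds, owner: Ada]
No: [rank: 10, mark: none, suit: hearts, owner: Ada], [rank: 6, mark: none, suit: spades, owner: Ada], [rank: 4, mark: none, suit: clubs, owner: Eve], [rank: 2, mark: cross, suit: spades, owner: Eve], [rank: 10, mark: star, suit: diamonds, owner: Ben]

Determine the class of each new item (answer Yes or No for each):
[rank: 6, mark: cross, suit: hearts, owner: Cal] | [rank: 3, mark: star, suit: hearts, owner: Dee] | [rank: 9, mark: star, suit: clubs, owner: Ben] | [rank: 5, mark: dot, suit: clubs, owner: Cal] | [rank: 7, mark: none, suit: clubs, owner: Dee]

Yes, No, No, No, No

The distinguishing property — mark is cross AND rank ≥ 3 — holds for all the 'Yes' cases and none of the 'No' cases.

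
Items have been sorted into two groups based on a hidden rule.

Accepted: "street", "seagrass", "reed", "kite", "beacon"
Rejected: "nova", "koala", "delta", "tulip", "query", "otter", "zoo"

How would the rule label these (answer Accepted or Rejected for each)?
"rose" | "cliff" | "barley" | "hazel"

One predicate separates the groups cleanly: even length AND contains 'e'.

Accepted, Rejected, Accepted, Rejected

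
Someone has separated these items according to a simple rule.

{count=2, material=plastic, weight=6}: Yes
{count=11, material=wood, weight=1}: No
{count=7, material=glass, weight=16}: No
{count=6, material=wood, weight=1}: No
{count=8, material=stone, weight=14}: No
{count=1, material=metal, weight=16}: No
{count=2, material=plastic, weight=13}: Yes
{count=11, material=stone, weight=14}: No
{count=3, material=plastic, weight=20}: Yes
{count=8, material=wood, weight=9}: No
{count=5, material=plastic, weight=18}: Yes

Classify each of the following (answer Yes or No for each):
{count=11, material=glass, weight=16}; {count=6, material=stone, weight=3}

'Yes' ⟺ material is plastic.

No, No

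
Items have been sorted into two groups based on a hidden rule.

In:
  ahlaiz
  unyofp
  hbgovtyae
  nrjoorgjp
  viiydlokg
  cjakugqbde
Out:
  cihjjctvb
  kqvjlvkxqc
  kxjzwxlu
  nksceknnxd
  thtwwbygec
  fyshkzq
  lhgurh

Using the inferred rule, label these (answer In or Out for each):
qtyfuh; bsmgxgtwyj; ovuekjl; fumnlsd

The common property of the 'In' items is: has ≥ 2 vowels. No 'Out' item has it.
qtyfuh: 1 vowel, fails the rule → Out. bsmgxgtwyj: 0 vowels, fails the rule → Out. ovuekjl: 3 vowels, passes → In. fumnlsd: 1 vowel, fails the rule → Out.

Out, Out, In, Out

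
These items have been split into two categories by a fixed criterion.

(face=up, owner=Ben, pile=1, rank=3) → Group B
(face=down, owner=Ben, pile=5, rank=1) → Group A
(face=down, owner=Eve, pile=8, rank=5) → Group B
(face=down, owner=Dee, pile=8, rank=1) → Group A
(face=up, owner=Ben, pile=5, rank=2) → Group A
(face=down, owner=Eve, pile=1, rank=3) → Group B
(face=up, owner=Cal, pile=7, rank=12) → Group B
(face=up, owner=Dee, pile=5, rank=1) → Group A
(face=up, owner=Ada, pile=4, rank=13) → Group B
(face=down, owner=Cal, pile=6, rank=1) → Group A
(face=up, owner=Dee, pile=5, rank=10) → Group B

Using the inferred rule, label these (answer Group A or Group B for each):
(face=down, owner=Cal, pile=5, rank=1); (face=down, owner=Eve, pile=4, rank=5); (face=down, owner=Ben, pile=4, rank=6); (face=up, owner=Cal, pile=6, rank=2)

Group A, Group B, Group B, Group A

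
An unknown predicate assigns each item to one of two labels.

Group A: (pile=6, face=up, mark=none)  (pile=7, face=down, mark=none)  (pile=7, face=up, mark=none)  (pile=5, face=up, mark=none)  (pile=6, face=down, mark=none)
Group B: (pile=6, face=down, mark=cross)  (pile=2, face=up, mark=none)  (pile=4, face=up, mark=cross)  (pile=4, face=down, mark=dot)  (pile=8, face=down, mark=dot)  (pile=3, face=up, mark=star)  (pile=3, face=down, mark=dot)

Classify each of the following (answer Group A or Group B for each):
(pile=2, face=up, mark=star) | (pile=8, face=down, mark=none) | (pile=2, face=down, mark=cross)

Group B, Group A, Group B

The classifier is using: mark is none AND pile ≥ 3.
Group B: (pile=2, face=up, mark=star), since mark is star, pile = 2.
Group A: (pile=8, face=down, mark=none), since mark is none, pile = 8.
Group B: (pile=2, face=down, mark=cross), since mark is cross, pile = 2.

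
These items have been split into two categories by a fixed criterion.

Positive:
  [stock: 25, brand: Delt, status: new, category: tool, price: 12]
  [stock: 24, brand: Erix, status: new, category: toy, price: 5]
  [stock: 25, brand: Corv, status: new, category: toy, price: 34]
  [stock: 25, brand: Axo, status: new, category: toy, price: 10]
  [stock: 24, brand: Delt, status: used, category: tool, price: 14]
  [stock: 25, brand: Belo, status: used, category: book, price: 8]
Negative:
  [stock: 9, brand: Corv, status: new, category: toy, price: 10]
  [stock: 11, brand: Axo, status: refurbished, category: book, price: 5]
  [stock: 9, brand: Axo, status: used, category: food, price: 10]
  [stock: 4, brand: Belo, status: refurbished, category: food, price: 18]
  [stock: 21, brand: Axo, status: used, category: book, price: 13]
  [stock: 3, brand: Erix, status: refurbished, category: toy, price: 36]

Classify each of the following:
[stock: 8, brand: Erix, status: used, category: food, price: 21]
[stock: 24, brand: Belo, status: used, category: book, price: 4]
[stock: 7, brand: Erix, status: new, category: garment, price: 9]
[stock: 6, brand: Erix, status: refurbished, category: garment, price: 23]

Negative, Positive, Negative, Negative

The simplest hypothesis consistent with all the labels is: stock ≥ 24.
Negative: [stock: 8, brand: Erix, status: used, category: food, price: 21], since stock = 8.
Positive: [stock: 24, brand: Belo, status: used, category: book, price: 4], since stock = 24.
Negative: [stock: 7, brand: Erix, status: new, category: garment, price: 9], since stock = 7.
Negative: [stock: 6, brand: Erix, status: refurbished, category: garment, price: 23], since stock = 6.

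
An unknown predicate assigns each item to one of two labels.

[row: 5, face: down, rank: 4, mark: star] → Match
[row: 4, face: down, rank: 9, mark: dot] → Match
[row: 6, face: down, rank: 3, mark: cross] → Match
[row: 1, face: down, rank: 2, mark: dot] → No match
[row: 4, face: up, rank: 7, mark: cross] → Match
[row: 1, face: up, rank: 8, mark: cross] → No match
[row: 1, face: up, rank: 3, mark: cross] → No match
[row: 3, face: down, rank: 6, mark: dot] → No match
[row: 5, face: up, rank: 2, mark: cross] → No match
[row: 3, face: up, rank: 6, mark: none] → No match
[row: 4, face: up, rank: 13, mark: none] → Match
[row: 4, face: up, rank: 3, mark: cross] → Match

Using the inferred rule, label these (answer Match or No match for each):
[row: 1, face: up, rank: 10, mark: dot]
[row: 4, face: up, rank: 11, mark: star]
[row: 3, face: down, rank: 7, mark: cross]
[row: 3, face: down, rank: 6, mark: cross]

One predicate separates the groups cleanly: rank ≥ 3 AND row ≥ 4.
[row: 1, face: up, rank: 10, mark: dot] — rank = 10, row = 1, hence No match.
[row: 4, face: up, rank: 11, mark: star] — rank = 11, row = 4, hence Match.
[row: 3, face: down, rank: 7, mark: cross] — rank = 7, row = 3, hence No match.
[row: 3, face: down, rank: 6, mark: cross] — rank = 6, row = 3, hence No match.

No match, Match, No match, No match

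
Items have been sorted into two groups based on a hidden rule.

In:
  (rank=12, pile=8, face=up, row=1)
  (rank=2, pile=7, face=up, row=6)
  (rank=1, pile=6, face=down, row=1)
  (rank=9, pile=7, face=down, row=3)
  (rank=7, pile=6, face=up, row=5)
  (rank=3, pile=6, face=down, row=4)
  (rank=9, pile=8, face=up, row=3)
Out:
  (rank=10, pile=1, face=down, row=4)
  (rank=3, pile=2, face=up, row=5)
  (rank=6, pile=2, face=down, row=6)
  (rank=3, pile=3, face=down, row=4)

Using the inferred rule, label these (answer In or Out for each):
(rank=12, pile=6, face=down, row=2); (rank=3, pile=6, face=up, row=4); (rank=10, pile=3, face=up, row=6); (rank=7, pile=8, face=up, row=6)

In, In, Out, In

Rule: pile ≥ 6. This holds for each 'In' example and fails for each 'Out' one.
(rank=12, pile=6, face=down, row=2): In (pile = 6). (rank=3, pile=6, face=up, row=4): In (pile = 6). (rank=10, pile=3, face=up, row=6): Out (pile = 3). (rank=7, pile=8, face=up, row=6): In (pile = 8).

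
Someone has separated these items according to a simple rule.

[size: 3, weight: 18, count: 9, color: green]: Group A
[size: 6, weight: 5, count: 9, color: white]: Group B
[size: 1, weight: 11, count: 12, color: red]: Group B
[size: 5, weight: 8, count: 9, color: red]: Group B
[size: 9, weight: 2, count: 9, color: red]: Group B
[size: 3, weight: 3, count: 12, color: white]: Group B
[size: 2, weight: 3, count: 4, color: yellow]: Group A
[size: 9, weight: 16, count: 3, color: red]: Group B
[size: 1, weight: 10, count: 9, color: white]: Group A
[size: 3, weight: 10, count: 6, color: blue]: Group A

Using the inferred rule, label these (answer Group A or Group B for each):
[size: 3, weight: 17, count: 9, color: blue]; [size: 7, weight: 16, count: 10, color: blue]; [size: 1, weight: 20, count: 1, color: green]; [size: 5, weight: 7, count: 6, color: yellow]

Group A, Group B, Group A, Group B

Every 'Group A' example satisfies: count ≤ 9 AND size ≤ 3. None of the 'Group B' examples do.
[size: 3, weight: 17, count: 9, color: blue]: count = 9, size = 3, matches → Group A.
[size: 7, weight: 16, count: 10, color: blue]: count = 10, size = 7, does not satisfy this → Group B.
[size: 1, weight: 20, count: 1, color: green]: count = 1, size = 1, matches → Group A.
[size: 5, weight: 7, count: 6, color: yellow]: count = 6, size = 5, does not satisfy this → Group B.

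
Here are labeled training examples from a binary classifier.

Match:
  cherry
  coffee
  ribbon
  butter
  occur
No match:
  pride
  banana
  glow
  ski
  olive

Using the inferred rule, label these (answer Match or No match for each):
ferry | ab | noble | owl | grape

Match, No match, No match, No match, No match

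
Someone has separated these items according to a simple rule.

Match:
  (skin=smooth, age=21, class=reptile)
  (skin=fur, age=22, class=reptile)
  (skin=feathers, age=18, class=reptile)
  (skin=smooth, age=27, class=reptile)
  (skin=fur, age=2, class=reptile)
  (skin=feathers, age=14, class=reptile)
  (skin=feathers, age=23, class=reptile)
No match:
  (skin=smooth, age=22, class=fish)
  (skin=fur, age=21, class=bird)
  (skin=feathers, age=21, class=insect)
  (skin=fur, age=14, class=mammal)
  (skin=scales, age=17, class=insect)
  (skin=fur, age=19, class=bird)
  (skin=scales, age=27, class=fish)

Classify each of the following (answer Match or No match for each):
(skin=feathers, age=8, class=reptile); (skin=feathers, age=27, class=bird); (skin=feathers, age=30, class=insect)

Every 'Match' example satisfies: class is reptile. None of the 'No match' examples do.

Match, No match, No match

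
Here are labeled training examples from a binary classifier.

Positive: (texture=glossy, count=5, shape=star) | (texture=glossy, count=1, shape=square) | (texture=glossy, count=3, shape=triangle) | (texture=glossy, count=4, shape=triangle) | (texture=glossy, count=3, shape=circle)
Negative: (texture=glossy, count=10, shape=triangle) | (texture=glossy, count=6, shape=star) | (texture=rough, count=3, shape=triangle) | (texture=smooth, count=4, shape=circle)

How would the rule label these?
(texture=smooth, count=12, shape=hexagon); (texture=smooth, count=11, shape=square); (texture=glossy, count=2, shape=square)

Negative, Negative, Positive

The distinguishing property — texture is glossy AND count ≤ 5 — holds for all the 'Positive' cases and none of the 'Negative' cases.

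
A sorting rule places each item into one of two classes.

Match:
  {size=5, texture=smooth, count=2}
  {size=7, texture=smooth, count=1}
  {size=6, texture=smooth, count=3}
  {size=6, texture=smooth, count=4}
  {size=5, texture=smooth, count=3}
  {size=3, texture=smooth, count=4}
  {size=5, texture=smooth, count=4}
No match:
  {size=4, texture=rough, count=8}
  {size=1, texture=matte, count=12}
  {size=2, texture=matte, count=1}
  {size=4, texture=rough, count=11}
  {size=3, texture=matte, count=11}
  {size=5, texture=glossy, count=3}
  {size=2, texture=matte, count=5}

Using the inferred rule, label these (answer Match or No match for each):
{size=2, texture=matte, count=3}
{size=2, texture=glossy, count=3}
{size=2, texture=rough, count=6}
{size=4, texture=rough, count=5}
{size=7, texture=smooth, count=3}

No match, No match, No match, No match, Match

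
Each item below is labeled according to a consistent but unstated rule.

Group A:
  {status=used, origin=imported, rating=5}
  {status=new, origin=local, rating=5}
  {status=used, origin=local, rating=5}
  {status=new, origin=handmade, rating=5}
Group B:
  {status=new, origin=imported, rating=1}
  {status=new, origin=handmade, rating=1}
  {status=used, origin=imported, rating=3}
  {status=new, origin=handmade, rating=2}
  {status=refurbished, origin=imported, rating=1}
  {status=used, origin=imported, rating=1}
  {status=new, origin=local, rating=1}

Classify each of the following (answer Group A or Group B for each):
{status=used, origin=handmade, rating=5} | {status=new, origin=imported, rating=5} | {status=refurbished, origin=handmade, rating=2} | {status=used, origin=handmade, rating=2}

The common property of the 'Group A' items is: rating = 5. No 'Group B' item has it.
{status=used, origin=handmade, rating=5} → rating = 5 → Group A.
{status=new, origin=imported, rating=5} → rating = 5 → Group A.
{status=refurbished, origin=handmade, rating=2} → rating = 2 → Group B.
{status=used, origin=handmade, rating=2} → rating = 2 → Group B.

Group A, Group A, Group B, Group B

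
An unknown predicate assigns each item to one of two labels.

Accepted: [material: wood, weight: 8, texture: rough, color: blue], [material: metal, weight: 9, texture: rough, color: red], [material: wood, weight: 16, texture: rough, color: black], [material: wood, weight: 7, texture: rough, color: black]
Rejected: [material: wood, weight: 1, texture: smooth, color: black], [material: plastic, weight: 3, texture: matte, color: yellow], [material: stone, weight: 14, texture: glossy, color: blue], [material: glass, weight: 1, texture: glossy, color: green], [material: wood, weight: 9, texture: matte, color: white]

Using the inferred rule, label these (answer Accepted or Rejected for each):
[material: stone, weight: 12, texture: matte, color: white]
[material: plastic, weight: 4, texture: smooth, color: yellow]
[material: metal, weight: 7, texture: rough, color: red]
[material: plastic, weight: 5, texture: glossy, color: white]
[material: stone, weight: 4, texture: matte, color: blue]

A rule that fits every label: texture is rough — true of each 'Accepted' example, false of each 'Rejected' one.

Rejected, Rejected, Accepted, Rejected, Rejected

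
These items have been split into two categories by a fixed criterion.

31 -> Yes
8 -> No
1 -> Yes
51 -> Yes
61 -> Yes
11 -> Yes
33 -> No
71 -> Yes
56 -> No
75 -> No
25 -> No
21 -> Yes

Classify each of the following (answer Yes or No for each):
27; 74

No, No

Every 'Yes' example satisfies: ends in digit 1. None of the 'No' examples do.
27 — last digit 7, hence No. 74 — last digit 4, hence No.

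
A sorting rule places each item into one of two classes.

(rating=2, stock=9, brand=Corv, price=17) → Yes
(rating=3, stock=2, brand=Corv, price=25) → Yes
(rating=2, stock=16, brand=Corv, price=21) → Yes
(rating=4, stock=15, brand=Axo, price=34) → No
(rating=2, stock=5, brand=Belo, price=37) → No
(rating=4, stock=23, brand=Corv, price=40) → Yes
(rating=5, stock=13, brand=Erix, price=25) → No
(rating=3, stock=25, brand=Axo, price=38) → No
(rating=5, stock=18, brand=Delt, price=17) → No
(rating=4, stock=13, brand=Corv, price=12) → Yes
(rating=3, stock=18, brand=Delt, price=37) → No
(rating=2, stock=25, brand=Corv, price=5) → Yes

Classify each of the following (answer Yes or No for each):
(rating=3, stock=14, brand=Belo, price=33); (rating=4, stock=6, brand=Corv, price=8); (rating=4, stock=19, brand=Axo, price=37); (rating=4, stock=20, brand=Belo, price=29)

No, Yes, No, No

'Yes' ⟺ brand is Corv.
(rating=3, stock=14, brand=Belo, price=33): brand is Belo, fails the rule → No. (rating=4, stock=6, brand=Corv, price=8): brand is Corv, fits → Yes. (rating=4, stock=19, brand=Axo, price=37): brand is Axo, fails the rule → No. (rating=4, stock=20, brand=Belo, price=29): brand is Belo, fails the rule → No.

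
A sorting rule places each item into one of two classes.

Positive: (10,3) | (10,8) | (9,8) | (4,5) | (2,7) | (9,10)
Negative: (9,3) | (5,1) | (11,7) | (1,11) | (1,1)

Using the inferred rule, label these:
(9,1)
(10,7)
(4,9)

Negative, Positive, Positive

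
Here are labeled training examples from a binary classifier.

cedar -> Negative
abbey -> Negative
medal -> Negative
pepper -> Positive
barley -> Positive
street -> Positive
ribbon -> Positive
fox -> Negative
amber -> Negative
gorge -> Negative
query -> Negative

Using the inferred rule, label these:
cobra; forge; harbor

The common property of the 'Positive' items is: even length. No 'Negative' item has it.
cobra → length 5 → Negative. forge → length 5 → Negative. harbor → length 6 → Positive.

Negative, Negative, Positive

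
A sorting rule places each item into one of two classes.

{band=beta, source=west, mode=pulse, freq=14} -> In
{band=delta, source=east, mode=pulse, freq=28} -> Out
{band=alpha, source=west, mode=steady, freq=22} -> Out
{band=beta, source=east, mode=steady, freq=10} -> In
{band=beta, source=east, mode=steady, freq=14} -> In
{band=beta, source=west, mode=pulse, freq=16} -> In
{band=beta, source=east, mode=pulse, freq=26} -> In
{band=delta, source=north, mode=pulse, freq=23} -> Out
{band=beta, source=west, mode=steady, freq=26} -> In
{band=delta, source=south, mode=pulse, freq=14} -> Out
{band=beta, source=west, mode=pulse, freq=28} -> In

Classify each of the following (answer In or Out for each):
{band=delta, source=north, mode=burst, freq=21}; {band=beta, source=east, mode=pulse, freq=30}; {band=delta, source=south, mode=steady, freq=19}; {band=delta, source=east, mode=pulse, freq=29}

The pattern is that an item is 'In' exactly when: band is beta.

Out, In, Out, Out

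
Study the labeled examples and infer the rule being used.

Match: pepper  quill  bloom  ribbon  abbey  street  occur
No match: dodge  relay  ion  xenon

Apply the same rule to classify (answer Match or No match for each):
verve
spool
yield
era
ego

No match, Match, No match, No match, No match

The common property of the 'Match' items is: has a double letter. No 'No match' item has it.
verve: No match (no doubled letter). spool: Match ('oo' doubled). yield: No match (no doubled letter). era: No match (no doubled letter). ego: No match (no doubled letter).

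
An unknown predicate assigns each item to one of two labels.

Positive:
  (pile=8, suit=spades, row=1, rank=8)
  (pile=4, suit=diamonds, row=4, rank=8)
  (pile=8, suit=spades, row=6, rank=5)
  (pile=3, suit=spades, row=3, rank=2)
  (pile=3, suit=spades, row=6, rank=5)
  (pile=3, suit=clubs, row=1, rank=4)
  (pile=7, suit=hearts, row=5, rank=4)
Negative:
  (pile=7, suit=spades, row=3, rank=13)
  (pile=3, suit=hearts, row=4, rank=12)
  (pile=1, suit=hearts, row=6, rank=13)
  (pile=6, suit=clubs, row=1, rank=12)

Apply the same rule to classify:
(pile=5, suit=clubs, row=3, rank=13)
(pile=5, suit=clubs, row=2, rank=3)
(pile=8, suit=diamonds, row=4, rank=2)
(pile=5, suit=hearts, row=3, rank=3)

Negative, Positive, Positive, Positive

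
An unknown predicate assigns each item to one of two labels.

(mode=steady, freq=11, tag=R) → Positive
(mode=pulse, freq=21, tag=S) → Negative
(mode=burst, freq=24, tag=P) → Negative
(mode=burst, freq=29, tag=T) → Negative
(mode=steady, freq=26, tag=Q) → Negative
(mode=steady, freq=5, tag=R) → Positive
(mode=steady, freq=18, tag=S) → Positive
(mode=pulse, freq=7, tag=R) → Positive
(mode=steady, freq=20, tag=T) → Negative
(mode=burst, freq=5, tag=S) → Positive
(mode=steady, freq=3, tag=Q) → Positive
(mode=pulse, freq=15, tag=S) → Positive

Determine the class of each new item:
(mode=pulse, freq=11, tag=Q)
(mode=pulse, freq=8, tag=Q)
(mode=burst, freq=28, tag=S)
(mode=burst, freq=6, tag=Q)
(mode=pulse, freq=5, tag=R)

Positive, Positive, Negative, Positive, Positive

All 'Positive' examples share one property — freq ≤ 18 — and every 'Negative' example lacks it.
(mode=pulse, freq=11, tag=Q): freq = 11, checks out → Positive. (mode=pulse, freq=8, tag=Q): freq = 8, checks out → Positive. (mode=burst, freq=28, tag=S): freq = 28, doesn't qualify → Negative. (mode=burst, freq=6, tag=Q): freq = 6, checks out → Positive. (mode=pulse, freq=5, tag=R): freq = 5, checks out → Positive.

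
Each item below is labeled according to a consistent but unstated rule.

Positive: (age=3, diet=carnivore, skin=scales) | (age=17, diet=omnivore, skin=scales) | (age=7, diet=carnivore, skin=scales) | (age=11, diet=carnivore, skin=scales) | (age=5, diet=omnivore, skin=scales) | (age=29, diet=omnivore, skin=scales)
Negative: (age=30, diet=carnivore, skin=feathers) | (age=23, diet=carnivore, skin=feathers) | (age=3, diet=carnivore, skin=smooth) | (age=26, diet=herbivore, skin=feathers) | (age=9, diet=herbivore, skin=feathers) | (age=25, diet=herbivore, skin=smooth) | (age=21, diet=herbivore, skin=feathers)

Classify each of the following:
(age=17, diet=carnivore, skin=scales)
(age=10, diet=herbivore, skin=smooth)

The distinguishing property — skin is scales — holds for all the 'Positive' cases and none of the 'Negative' cases.

Positive, Negative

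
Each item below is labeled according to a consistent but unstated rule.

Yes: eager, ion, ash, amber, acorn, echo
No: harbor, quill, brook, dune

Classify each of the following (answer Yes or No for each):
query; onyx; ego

Rule: starts with a vowel. This holds for each 'Yes' example and fails for each 'No' one.
No: query, since starts with 'q'. Yes: onyx, since starts with 'o'. Yes: ego, since starts with 'e'.

No, Yes, Yes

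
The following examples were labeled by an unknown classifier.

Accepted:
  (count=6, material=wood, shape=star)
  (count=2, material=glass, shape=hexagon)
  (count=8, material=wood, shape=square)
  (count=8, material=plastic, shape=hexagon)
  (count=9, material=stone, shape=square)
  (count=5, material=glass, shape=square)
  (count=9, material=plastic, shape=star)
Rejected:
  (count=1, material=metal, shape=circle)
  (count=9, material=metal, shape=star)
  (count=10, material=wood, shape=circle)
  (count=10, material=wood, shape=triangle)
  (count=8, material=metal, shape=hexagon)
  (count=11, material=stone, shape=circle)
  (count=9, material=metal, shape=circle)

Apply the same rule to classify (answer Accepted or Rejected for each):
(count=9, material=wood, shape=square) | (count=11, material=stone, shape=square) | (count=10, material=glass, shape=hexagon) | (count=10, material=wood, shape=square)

Accepted, Rejected, Rejected, Rejected

The distinguishing property — material is not metal AND count ≤ 9 — holds for all the 'Accepted' cases and none of the 'Rejected' cases.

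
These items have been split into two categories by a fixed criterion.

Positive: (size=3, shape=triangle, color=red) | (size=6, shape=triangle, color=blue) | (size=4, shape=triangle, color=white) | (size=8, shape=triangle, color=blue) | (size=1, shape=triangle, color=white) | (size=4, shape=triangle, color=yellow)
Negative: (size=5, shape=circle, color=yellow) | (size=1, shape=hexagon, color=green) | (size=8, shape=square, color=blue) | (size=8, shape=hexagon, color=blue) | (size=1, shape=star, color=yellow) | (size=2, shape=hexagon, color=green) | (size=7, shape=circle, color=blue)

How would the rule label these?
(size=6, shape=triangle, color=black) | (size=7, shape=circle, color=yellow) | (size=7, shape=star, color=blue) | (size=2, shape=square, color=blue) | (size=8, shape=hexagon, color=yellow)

The pattern is that an item is 'Positive' exactly when: shape is triangle.
(size=6, shape=triangle, color=black) → shape is triangle → Positive. (size=7, shape=circle, color=yellow) → shape is circle → Negative. (size=7, shape=star, color=blue) → shape is star → Negative. (size=2, shape=square, color=blue) → shape is square → Negative. (size=8, shape=hexagon, color=yellow) → shape is hexagon → Negative.

Positive, Negative, Negative, Negative, Negative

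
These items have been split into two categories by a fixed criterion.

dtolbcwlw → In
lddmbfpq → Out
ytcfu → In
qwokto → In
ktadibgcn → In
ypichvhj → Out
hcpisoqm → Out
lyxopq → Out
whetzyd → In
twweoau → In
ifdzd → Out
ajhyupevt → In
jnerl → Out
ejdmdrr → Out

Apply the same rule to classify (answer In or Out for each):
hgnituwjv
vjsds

In, Out

The classifier is using: contains 't'.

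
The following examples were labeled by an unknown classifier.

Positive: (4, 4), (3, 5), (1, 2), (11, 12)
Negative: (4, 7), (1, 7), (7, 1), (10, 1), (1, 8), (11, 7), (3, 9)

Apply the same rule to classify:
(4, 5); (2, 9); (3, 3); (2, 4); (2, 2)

Positive, Negative, Positive, Positive, Positive

Rule: |first − second| ≤ 2. This holds for each 'Positive' example and fails for each 'Negative' one.
(4, 5) → |4−5| = 1 → Positive. (2, 9) → |2−9| = 7 → Negative. (3, 3) → |3−3| = 0 → Positive. (2, 4) → |2−4| = 2 → Positive. (2, 2) → |2−2| = 0 → Positive.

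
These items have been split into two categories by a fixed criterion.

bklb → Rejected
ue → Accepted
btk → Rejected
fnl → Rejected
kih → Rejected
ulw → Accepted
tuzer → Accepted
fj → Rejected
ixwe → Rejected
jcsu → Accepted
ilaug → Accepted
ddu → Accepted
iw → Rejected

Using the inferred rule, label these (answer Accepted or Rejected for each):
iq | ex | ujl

The simplest hypothesis consistent with all the labels is: contains 'u'.
iq → no 'u' → Rejected.
ex → no 'u' → Rejected.
ujl → has 'u' → Accepted.

Rejected, Rejected, Accepted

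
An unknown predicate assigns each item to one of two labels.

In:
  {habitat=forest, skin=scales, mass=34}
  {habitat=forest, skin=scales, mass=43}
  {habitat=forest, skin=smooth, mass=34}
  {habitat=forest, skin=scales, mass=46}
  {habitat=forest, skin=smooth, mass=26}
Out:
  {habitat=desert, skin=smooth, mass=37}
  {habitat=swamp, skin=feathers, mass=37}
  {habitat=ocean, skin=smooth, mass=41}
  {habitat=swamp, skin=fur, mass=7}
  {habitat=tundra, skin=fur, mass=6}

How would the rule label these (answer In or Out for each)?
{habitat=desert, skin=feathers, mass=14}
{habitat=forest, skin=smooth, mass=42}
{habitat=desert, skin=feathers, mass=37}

Out, In, Out

The simplest hypothesis consistent with all the labels is: habitat is forest.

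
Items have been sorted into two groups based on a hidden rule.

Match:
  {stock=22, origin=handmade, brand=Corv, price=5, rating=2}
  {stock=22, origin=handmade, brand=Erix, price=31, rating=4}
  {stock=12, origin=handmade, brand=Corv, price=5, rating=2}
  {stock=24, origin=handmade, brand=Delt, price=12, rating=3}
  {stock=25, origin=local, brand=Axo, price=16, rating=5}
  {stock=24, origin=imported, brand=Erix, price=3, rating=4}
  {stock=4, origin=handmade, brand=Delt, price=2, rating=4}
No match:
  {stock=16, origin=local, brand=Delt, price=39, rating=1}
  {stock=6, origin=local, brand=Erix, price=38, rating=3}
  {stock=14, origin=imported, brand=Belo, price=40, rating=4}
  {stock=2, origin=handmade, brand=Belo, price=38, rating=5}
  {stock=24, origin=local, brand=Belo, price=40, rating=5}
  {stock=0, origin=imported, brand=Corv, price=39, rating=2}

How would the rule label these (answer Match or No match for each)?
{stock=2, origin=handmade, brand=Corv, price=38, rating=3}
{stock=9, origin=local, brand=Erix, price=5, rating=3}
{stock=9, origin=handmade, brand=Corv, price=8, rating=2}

No match, Match, Match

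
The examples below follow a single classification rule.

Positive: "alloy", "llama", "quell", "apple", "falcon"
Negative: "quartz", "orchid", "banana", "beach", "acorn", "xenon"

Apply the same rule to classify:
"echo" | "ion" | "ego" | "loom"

Negative, Negative, Negative, Positive

Comparing the two groups points to one rule — contains 'l'.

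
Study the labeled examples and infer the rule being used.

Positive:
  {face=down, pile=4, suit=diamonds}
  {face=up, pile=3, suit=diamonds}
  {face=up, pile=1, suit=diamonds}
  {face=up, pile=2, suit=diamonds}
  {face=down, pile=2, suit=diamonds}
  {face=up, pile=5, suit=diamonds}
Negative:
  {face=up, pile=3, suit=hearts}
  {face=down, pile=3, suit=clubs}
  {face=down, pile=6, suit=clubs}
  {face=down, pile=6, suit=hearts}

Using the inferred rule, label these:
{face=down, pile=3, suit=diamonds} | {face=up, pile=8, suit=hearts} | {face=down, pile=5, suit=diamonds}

The common property of the 'Positive' items is: suit is diamonds. No 'Negative' item has it.

Positive, Negative, Positive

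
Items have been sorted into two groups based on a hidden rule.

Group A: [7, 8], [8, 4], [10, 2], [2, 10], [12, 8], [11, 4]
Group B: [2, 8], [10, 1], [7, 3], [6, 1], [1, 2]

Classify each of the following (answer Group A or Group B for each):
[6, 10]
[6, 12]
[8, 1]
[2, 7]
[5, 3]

Group A, Group A, Group B, Group B, Group B

The rule appears to be: sum ≥ 12.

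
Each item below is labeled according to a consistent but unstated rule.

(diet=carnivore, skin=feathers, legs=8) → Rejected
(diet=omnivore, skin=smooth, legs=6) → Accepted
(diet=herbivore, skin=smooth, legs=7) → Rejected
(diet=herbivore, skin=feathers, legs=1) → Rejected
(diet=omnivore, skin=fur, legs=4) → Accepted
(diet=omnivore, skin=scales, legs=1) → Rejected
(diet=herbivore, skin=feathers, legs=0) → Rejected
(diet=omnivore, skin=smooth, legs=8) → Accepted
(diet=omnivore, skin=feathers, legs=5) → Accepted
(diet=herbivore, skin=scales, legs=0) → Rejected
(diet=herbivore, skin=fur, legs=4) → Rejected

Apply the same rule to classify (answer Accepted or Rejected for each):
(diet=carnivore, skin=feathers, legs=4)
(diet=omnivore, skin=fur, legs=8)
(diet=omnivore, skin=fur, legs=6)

Rejected, Accepted, Accepted

One predicate separates the groups cleanly: diet is omnivore AND legs ≥ 4.
(diet=carnivore, skin=feathers, legs=4) — diet is carnivore, legs = 4, hence Rejected.
(diet=omnivore, skin=fur, legs=8) — diet is omnivore, legs = 8, hence Accepted.
(diet=omnivore, skin=fur, legs=6) — diet is omnivore, legs = 6, hence Accepted.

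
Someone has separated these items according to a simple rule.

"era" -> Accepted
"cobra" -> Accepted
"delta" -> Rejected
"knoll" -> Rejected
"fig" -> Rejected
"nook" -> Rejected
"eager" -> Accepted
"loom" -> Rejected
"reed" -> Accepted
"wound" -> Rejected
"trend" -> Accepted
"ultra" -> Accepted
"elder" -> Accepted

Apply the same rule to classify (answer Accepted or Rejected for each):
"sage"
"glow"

Rejected, Rejected

Looking at the examples, the only property every 'Accepted' case has and every 'Rejected' case lacks is: contains 'r'.
"sage": no 'r', does not pass → Rejected.
"glow": no 'r', does not pass → Rejected.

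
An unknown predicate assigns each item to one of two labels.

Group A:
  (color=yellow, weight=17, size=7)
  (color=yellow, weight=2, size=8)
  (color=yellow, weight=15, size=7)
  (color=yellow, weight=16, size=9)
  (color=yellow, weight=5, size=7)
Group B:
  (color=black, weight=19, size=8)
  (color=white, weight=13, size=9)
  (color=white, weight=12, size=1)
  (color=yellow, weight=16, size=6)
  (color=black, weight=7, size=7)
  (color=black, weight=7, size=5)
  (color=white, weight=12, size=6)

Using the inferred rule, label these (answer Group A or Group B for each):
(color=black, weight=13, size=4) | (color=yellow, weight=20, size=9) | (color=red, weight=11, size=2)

Group B, Group A, Group B

The common property of the 'Group A' items is: color is yellow AND size ≥ 7. No 'Group B' item has it.
(color=black, weight=13, size=4) → color is black, size = 4 → Group B.
(color=yellow, weight=20, size=9) → color is yellow, size = 9 → Group A.
(color=red, weight=11, size=2) → color is red, size = 2 → Group B.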